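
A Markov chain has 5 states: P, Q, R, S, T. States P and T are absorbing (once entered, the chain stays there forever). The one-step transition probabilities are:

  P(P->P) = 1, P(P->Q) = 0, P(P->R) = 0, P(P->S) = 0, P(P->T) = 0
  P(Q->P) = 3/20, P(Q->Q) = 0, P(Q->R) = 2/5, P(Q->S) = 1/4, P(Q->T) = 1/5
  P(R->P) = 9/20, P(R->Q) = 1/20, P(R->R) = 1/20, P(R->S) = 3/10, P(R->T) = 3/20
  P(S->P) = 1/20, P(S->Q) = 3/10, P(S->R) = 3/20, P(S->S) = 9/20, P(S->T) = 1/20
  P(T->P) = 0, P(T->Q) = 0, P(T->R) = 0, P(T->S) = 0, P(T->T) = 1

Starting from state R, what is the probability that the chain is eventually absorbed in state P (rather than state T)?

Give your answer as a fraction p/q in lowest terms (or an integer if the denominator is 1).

Let a_i = P(absorbed in P | start in state i).
Boundary conditions: a_P = 1, a_T = 0.
For each transient state i, a_i = sum_j P(i->j) * a_j:
  a_Q = 3/20*a_P + 0*a_Q + 2/5*a_R + 1/4*a_S + 1/5*a_T
  a_R = 9/20*a_P + 1/20*a_Q + 1/20*a_R + 3/10*a_S + 3/20*a_T
  a_S = 1/20*a_P + 3/10*a_Q + 3/20*a_R + 9/20*a_S + 1/20*a_T

Substituting a_P = 1 and a_T = 0, rearrange to (I - Q) a = r where r[i] = P(i -> P):
  [1, -2/5, -1/4] . (a_Q, a_R, a_S) = 3/20
  [-1/20, 19/20, -3/10] . (a_Q, a_R, a_S) = 9/20
  [-3/10, -3/20, 11/20] . (a_Q, a_R, a_S) = 1/20

Solving yields:
  a_Q = 1643/2859
  a_R = 1976/2859
  a_S = 565/953

Starting state is R, so the absorption probability is a_R = 1976/2859.

Answer: 1976/2859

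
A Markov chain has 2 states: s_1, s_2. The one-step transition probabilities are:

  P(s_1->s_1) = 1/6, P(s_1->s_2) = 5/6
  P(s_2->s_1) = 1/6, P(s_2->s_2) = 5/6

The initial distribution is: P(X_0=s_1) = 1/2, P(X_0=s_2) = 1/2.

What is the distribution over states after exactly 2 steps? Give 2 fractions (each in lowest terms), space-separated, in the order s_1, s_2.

Propagating the distribution step by step (d_{t+1} = d_t * P):
d_0 = (s_1=1/2, s_2=1/2)
  d_1[s_1] = 1/2*1/6 + 1/2*1/6 = 1/6
  d_1[s_2] = 1/2*5/6 + 1/2*5/6 = 5/6
d_1 = (s_1=1/6, s_2=5/6)
  d_2[s_1] = 1/6*1/6 + 5/6*1/6 = 1/6
  d_2[s_2] = 1/6*5/6 + 5/6*5/6 = 5/6
d_2 = (s_1=1/6, s_2=5/6)

Answer: 1/6 5/6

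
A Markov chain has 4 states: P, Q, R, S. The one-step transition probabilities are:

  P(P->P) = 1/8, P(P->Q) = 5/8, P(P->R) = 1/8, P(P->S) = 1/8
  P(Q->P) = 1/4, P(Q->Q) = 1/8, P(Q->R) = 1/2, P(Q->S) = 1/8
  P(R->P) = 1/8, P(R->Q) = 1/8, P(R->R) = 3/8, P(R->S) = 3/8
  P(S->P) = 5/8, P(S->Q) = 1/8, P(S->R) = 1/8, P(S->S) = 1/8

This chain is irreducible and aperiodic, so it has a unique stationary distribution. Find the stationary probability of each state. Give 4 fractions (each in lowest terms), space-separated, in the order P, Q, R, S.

Answer: 89/348 22/87 17/58 23/116

Derivation:
The stationary distribution satisfies pi = pi * P, i.e.:
  pi_P = 1/8*pi_P + 1/4*pi_Q + 1/8*pi_R + 5/8*pi_S
  pi_Q = 5/8*pi_P + 1/8*pi_Q + 1/8*pi_R + 1/8*pi_S
  pi_R = 1/8*pi_P + 1/2*pi_Q + 3/8*pi_R + 1/8*pi_S
  pi_S = 1/8*pi_P + 1/8*pi_Q + 3/8*pi_R + 1/8*pi_S
with normalization: pi_P + pi_Q + pi_R + pi_S = 1.

Using the first 3 balance equations plus normalization, the linear system A*pi = b is:
  [-7/8, 1/4, 1/8, 5/8] . pi = 0
  [5/8, -7/8, 1/8, 1/8] . pi = 0
  [1/8, 1/2, -5/8, 1/8] . pi = 0
  [1, 1, 1, 1] . pi = 1

Solving yields:
  pi_P = 89/348
  pi_Q = 22/87
  pi_R = 17/58
  pi_S = 23/116

Verification (pi * P):
  89/348*1/8 + 22/87*1/4 + 17/58*1/8 + 23/116*5/8 = 89/348 = pi_P  (ok)
  89/348*5/8 + 22/87*1/8 + 17/58*1/8 + 23/116*1/8 = 22/87 = pi_Q  (ok)
  89/348*1/8 + 22/87*1/2 + 17/58*3/8 + 23/116*1/8 = 17/58 = pi_R  (ok)
  89/348*1/8 + 22/87*1/8 + 17/58*3/8 + 23/116*1/8 = 23/116 = pi_S  (ok)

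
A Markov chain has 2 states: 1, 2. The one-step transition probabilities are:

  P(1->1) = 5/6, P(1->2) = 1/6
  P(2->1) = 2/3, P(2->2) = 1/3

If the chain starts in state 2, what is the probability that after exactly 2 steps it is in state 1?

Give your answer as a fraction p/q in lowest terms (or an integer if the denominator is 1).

Answer: 7/9

Derivation:
Computing P^2 by repeated multiplication:
P^1 =
  1: [5/6, 1/6]
  2: [2/3, 1/3]
P^2 =
  1: [29/36, 7/36]
  2: [7/9, 2/9]

(P^2)[2 -> 1] = 7/9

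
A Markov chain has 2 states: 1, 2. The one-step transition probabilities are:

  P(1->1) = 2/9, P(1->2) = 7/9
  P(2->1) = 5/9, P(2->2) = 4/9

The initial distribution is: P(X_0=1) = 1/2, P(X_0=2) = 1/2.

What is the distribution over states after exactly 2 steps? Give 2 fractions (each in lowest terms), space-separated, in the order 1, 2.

Answer: 23/54 31/54

Derivation:
Propagating the distribution step by step (d_{t+1} = d_t * P):
d_0 = (1=1/2, 2=1/2)
  d_1[1] = 1/2*2/9 + 1/2*5/9 = 7/18
  d_1[2] = 1/2*7/9 + 1/2*4/9 = 11/18
d_1 = (1=7/18, 2=11/18)
  d_2[1] = 7/18*2/9 + 11/18*5/9 = 23/54
  d_2[2] = 7/18*7/9 + 11/18*4/9 = 31/54
d_2 = (1=23/54, 2=31/54)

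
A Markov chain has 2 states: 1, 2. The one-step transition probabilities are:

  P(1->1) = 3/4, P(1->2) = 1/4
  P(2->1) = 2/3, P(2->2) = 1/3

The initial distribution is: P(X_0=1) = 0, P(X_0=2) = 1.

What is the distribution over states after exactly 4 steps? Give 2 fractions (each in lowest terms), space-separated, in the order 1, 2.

Propagating the distribution step by step (d_{t+1} = d_t * P):
d_0 = (1=0, 2=1)
  d_1[1] = 0*3/4 + 1*2/3 = 2/3
  d_1[2] = 0*1/4 + 1*1/3 = 1/3
d_1 = (1=2/3, 2=1/3)
  d_2[1] = 2/3*3/4 + 1/3*2/3 = 13/18
  d_2[2] = 2/3*1/4 + 1/3*1/3 = 5/18
d_2 = (1=13/18, 2=5/18)
  d_3[1] = 13/18*3/4 + 5/18*2/3 = 157/216
  d_3[2] = 13/18*1/4 + 5/18*1/3 = 59/216
d_3 = (1=157/216, 2=59/216)
  d_4[1] = 157/216*3/4 + 59/216*2/3 = 1885/2592
  d_4[2] = 157/216*1/4 + 59/216*1/3 = 707/2592
d_4 = (1=1885/2592, 2=707/2592)

Answer: 1885/2592 707/2592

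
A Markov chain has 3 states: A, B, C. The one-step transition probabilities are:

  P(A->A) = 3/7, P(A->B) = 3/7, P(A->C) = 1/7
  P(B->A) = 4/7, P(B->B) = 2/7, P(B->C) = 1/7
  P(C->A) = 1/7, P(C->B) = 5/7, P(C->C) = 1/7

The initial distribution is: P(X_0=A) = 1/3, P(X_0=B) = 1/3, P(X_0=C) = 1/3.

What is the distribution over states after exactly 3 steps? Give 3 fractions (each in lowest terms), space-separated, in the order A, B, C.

Propagating the distribution step by step (d_{t+1} = d_t * P):
d_0 = (A=1/3, B=1/3, C=1/3)
  d_1[A] = 1/3*3/7 + 1/3*4/7 + 1/3*1/7 = 8/21
  d_1[B] = 1/3*3/7 + 1/3*2/7 + 1/3*5/7 = 10/21
  d_1[C] = 1/3*1/7 + 1/3*1/7 + 1/3*1/7 = 1/7
d_1 = (A=8/21, B=10/21, C=1/7)
  d_2[A] = 8/21*3/7 + 10/21*4/7 + 1/7*1/7 = 67/147
  d_2[B] = 8/21*3/7 + 10/21*2/7 + 1/7*5/7 = 59/147
  d_2[C] = 8/21*1/7 + 10/21*1/7 + 1/7*1/7 = 1/7
d_2 = (A=67/147, B=59/147, C=1/7)
  d_3[A] = 67/147*3/7 + 59/147*4/7 + 1/7*1/7 = 458/1029
  d_3[B] = 67/147*3/7 + 59/147*2/7 + 1/7*5/7 = 424/1029
  d_3[C] = 67/147*1/7 + 59/147*1/7 + 1/7*1/7 = 1/7
d_3 = (A=458/1029, B=424/1029, C=1/7)

Answer: 458/1029 424/1029 1/7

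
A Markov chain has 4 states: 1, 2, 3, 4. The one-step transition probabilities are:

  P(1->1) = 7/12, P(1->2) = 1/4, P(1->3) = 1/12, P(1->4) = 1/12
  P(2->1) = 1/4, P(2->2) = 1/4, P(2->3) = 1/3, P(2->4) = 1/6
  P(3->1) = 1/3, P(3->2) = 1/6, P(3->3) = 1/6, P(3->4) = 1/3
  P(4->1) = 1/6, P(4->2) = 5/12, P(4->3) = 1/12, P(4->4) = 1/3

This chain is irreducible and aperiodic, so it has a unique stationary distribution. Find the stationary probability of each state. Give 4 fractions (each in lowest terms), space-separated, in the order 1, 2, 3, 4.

Answer: 436/1175 316/1175 193/1175 46/235

Derivation:
The stationary distribution satisfies pi = pi * P, i.e.:
  pi_1 = 7/12*pi_1 + 1/4*pi_2 + 1/3*pi_3 + 1/6*pi_4
  pi_2 = 1/4*pi_1 + 1/4*pi_2 + 1/6*pi_3 + 5/12*pi_4
  pi_3 = 1/12*pi_1 + 1/3*pi_2 + 1/6*pi_3 + 1/12*pi_4
  pi_4 = 1/12*pi_1 + 1/6*pi_2 + 1/3*pi_3 + 1/3*pi_4
with normalization: pi_1 + pi_2 + pi_3 + pi_4 = 1.

Using the first 3 balance equations plus normalization, the linear system A*pi = b is:
  [-5/12, 1/4, 1/3, 1/6] . pi = 0
  [1/4, -3/4, 1/6, 5/12] . pi = 0
  [1/12, 1/3, -5/6, 1/12] . pi = 0
  [1, 1, 1, 1] . pi = 1

Solving yields:
  pi_1 = 436/1175
  pi_2 = 316/1175
  pi_3 = 193/1175
  pi_4 = 46/235

Verification (pi * P):
  436/1175*7/12 + 316/1175*1/4 + 193/1175*1/3 + 46/235*1/6 = 436/1175 = pi_1  (ok)
  436/1175*1/4 + 316/1175*1/4 + 193/1175*1/6 + 46/235*5/12 = 316/1175 = pi_2  (ok)
  436/1175*1/12 + 316/1175*1/3 + 193/1175*1/6 + 46/235*1/12 = 193/1175 = pi_3  (ok)
  436/1175*1/12 + 316/1175*1/6 + 193/1175*1/3 + 46/235*1/3 = 46/235 = pi_4  (ok)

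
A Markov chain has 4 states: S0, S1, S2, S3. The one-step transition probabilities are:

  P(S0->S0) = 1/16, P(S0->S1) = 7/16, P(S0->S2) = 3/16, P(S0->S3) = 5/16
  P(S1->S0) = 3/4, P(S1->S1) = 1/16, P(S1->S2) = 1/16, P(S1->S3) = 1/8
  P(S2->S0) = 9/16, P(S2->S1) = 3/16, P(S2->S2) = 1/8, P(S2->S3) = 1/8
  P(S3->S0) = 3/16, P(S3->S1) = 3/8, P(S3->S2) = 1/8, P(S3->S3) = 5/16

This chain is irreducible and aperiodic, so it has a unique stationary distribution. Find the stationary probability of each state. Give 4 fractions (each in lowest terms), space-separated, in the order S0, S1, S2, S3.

Answer: 675/1919 545/1919 248/1919 451/1919

Derivation:
The stationary distribution satisfies pi = pi * P, i.e.:
  pi_S0 = 1/16*pi_S0 + 3/4*pi_S1 + 9/16*pi_S2 + 3/16*pi_S3
  pi_S1 = 7/16*pi_S0 + 1/16*pi_S1 + 3/16*pi_S2 + 3/8*pi_S3
  pi_S2 = 3/16*pi_S0 + 1/16*pi_S1 + 1/8*pi_S2 + 1/8*pi_S3
  pi_S3 = 5/16*pi_S0 + 1/8*pi_S1 + 1/8*pi_S2 + 5/16*pi_S3
with normalization: pi_S0 + pi_S1 + pi_S2 + pi_S3 = 1.

Using the first 3 balance equations plus normalization, the linear system A*pi = b is:
  [-15/16, 3/4, 9/16, 3/16] . pi = 0
  [7/16, -15/16, 3/16, 3/8] . pi = 0
  [3/16, 1/16, -7/8, 1/8] . pi = 0
  [1, 1, 1, 1] . pi = 1

Solving yields:
  pi_S0 = 675/1919
  pi_S1 = 545/1919
  pi_S2 = 248/1919
  pi_S3 = 451/1919

Verification (pi * P):
  675/1919*1/16 + 545/1919*3/4 + 248/1919*9/16 + 451/1919*3/16 = 675/1919 = pi_S0  (ok)
  675/1919*7/16 + 545/1919*1/16 + 248/1919*3/16 + 451/1919*3/8 = 545/1919 = pi_S1  (ok)
  675/1919*3/16 + 545/1919*1/16 + 248/1919*1/8 + 451/1919*1/8 = 248/1919 = pi_S2  (ok)
  675/1919*5/16 + 545/1919*1/8 + 248/1919*1/8 + 451/1919*5/16 = 451/1919 = pi_S3  (ok)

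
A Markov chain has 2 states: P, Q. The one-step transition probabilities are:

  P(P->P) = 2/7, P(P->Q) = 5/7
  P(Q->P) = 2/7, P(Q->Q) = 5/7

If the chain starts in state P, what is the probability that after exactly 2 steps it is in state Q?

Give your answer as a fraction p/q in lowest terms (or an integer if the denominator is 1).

Computing P^2 by repeated multiplication:
P^1 =
  P: [2/7, 5/7]
  Q: [2/7, 5/7]
P^2 =
  P: [2/7, 5/7]
  Q: [2/7, 5/7]

(P^2)[P -> Q] = 5/7

Answer: 5/7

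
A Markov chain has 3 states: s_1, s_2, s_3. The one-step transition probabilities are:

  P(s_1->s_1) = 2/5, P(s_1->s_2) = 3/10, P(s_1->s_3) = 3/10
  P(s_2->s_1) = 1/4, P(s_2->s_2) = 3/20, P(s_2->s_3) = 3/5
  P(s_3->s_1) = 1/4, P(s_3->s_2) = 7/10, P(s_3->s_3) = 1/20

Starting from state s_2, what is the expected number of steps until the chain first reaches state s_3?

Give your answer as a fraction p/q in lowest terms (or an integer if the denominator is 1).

Answer: 170/87

Derivation:
Let h_i = expected steps to first reach s_3 from state i.
Boundary: h_s_3 = 0.
First-step equations for the other states:
  h_s_1 = 1 + 2/5*h_s_1 + 3/10*h_s_2 + 3/10*h_s_3
  h_s_2 = 1 + 1/4*h_s_1 + 3/20*h_s_2 + 3/5*h_s_3

Substituting h_s_3 = 0 and rearranging gives the linear system (I - Q) h = 1:
  [3/5, -3/10] . (h_s_1, h_s_2) = 1
  [-1/4, 17/20] . (h_s_1, h_s_2) = 1

Solving yields:
  h_s_1 = 230/87
  h_s_2 = 170/87

Starting state is s_2, so the expected hitting time is h_s_2 = 170/87.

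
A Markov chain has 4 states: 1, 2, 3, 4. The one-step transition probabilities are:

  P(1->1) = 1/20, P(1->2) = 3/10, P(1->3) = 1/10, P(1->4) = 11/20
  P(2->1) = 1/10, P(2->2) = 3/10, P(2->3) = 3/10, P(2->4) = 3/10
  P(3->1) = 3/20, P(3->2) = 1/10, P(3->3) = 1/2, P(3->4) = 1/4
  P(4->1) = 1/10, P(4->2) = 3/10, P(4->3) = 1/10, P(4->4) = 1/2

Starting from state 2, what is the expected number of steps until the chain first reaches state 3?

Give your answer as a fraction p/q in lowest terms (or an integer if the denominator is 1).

Answer: 5

Derivation:
Let h_i = expected steps to first reach 3 from state i.
Boundary: h_3 = 0.
First-step equations for the other states:
  h_1 = 1 + 1/20*h_1 + 3/10*h_2 + 1/10*h_3 + 11/20*h_4
  h_2 = 1 + 1/10*h_1 + 3/10*h_2 + 3/10*h_3 + 3/10*h_4
  h_4 = 1 + 1/10*h_1 + 3/10*h_2 + 1/10*h_3 + 1/2*h_4

Substituting h_3 = 0 and rearranging gives the linear system (I - Q) h = 1:
  [19/20, -3/10, -11/20] . (h_1, h_2, h_4) = 1
  [-1/10, 7/10, -3/10] . (h_1, h_2, h_4) = 1
  [-1/10, -3/10, 1/2] . (h_1, h_2, h_4) = 1

Solving yields:
  h_1 = 25/4
  h_2 = 5
  h_4 = 25/4

Starting state is 2, so the expected hitting time is h_2 = 5.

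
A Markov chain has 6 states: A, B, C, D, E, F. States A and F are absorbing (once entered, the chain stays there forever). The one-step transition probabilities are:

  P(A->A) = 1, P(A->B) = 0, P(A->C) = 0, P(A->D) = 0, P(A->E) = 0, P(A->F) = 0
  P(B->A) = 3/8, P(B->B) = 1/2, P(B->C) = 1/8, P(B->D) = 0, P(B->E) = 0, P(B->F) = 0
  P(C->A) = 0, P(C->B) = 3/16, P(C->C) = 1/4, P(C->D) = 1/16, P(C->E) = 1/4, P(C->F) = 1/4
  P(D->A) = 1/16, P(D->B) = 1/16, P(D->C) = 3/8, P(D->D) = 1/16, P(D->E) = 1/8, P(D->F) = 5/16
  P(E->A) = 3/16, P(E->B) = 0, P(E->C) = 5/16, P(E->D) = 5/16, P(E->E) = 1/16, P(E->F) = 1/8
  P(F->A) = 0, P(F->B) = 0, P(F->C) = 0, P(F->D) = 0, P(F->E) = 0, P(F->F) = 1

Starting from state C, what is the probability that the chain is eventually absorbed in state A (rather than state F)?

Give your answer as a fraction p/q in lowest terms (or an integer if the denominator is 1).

Answer: 731/1890

Derivation:
Let a_i = P(absorbed in A | start in state i).
Boundary conditions: a_A = 1, a_F = 0.
For each transient state i, a_i = sum_j P(i->j) * a_j:
  a_B = 3/8*a_A + 1/2*a_B + 1/8*a_C + 0*a_D + 0*a_E + 0*a_F
  a_C = 0*a_A + 3/16*a_B + 1/4*a_C + 1/16*a_D + 1/4*a_E + 1/4*a_F
  a_D = 1/16*a_A + 1/16*a_B + 3/8*a_C + 1/16*a_D + 1/8*a_E + 5/16*a_F
  a_E = 3/16*a_A + 0*a_B + 5/16*a_C + 5/16*a_D + 1/16*a_E + 1/8*a_F

Substituting a_A = 1 and a_F = 0, rearrange to (I - Q) a = r where r[i] = P(i -> A):
  [1/2, -1/8, 0, 0] . (a_B, a_C, a_D, a_E) = 3/8
  [-3/16, 3/4, -1/16, -1/4] . (a_B, a_C, a_D, a_E) = 0
  [-1/16, -3/8, 15/16, -1/8] . (a_B, a_C, a_D, a_E) = 1/16
  [0, -5/16, -5/16, 15/16] . (a_B, a_C, a_D, a_E) = 3/16

Solving yields:
  a_B = 6401/7560
  a_C = 731/1890
  a_D = 509/1512
  a_E = 667/1512

Starting state is C, so the absorption probability is a_C = 731/1890.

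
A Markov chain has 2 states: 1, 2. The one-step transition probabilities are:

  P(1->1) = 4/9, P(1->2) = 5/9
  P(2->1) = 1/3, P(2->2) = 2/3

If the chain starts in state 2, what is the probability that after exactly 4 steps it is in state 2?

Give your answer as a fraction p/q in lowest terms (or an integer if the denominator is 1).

Answer: 1367/2187

Derivation:
Computing P^4 by repeated multiplication:
P^1 =
  1: [4/9, 5/9]
  2: [1/3, 2/3]
P^2 =
  1: [31/81, 50/81]
  2: [10/27, 17/27]
P^3 =
  1: [274/729, 455/729]
  2: [91/243, 152/243]
P^4 =
  1: [2461/6561, 4100/6561]
  2: [820/2187, 1367/2187]

(P^4)[2 -> 2] = 1367/2187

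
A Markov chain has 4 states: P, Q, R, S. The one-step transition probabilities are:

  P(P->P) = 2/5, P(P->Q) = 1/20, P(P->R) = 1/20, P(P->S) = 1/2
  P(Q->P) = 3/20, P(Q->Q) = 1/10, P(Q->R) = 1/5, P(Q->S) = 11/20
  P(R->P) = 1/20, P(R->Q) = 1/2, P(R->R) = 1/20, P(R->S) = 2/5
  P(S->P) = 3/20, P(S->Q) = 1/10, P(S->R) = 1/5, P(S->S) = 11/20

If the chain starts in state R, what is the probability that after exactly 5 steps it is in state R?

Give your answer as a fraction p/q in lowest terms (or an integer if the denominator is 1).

Answer: 481633/3200000

Derivation:
Computing P^5 by repeated multiplication:
P^1 =
  P: [2/5, 1/20, 1/20, 1/2]
  Q: [3/20, 1/10, 1/5, 11/20]
  R: [1/20, 1/2, 1/20, 2/5]
  S: [3/20, 1/10, 1/5, 11/20]
P^2 =
  P: [49/200, 1/10, 53/400, 209/400]
  Q: [67/400, 69/400, 59/400, 41/80]
  R: [63/400, 47/400, 37/200, 27/50]
  S: [67/400, 69/400, 59/400, 41/80]
P^3 =
  P: [99/500, 563/4000, 1147/8000, 4143/8000]
  Q: [1417/8000, 241/1600, 611/4000, 1039/2000]
  R: [1367/8000, 1329/8000, 1189/8000, 823/1600]
  S: [1417/8000, 241/1600, 611/4000, 1039/2000]
P^4 =
  P: [14813/80000, 2949/20000, 23807/160000, 3319/6400]
  Q: [28641/160000, 24359/160000, 24083/160000, 82917/160000]
  R: [28457/160000, 4829/32000, 6083/40000, 41533/80000]
  S: [28641/160000, 24359/160000, 24083/160000, 82917/160000]
P^5 =
  P: [145129/800000, 48083/320000, 479701/3200000, 1658953/3200000]
  Q: [575039/3200000, 484023/3200000, 120457/800000, 165911/320000]
  R: [573621/3200000, 486199/3200000, 481633/3200000, 1658547/3200000]
  S: [575039/3200000, 484023/3200000, 120457/800000, 165911/320000]

(P^5)[R -> R] = 481633/3200000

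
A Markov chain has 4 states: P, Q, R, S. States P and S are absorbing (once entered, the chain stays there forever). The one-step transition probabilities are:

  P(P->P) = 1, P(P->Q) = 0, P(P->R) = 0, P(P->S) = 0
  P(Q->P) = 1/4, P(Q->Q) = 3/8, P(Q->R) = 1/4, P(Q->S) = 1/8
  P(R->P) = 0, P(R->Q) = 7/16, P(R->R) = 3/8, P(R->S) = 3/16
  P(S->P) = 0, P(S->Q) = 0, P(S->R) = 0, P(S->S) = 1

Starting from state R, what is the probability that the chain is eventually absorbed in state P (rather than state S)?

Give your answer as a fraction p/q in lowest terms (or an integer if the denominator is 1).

Let a_i = P(absorbed in P | start in state i).
Boundary conditions: a_P = 1, a_S = 0.
For each transient state i, a_i = sum_j P(i->j) * a_j:
  a_Q = 1/4*a_P + 3/8*a_Q + 1/4*a_R + 1/8*a_S
  a_R = 0*a_P + 7/16*a_Q + 3/8*a_R + 3/16*a_S

Substituting a_P = 1 and a_S = 0, rearrange to (I - Q) a = r where r[i] = P(i -> P):
  [5/8, -1/4] . (a_Q, a_R) = 1/4
  [-7/16, 5/8] . (a_Q, a_R) = 0

Solving yields:
  a_Q = 5/9
  a_R = 7/18

Starting state is R, so the absorption probability is a_R = 7/18.

Answer: 7/18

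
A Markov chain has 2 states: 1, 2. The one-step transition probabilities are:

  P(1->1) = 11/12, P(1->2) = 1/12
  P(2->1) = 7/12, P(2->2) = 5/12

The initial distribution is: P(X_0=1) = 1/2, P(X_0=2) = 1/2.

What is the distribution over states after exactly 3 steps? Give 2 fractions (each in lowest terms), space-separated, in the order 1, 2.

Propagating the distribution step by step (d_{t+1} = d_t * P):
d_0 = (1=1/2, 2=1/2)
  d_1[1] = 1/2*11/12 + 1/2*7/12 = 3/4
  d_1[2] = 1/2*1/12 + 1/2*5/12 = 1/4
d_1 = (1=3/4, 2=1/4)
  d_2[1] = 3/4*11/12 + 1/4*7/12 = 5/6
  d_2[2] = 3/4*1/12 + 1/4*5/12 = 1/6
d_2 = (1=5/6, 2=1/6)
  d_3[1] = 5/6*11/12 + 1/6*7/12 = 31/36
  d_3[2] = 5/6*1/12 + 1/6*5/12 = 5/36
d_3 = (1=31/36, 2=5/36)

Answer: 31/36 5/36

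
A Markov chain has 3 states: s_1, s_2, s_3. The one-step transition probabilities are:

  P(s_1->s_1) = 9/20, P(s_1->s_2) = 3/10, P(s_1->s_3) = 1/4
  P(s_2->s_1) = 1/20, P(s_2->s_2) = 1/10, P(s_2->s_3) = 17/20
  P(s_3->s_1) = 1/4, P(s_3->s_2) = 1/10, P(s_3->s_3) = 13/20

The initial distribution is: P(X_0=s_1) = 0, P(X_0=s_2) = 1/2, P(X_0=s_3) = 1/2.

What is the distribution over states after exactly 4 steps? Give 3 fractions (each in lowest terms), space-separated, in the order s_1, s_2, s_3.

Propagating the distribution step by step (d_{t+1} = d_t * P):
d_0 = (s_1=0, s_2=1/2, s_3=1/2)
  d_1[s_1] = 0*9/20 + 1/2*1/20 + 1/2*1/4 = 3/20
  d_1[s_2] = 0*3/10 + 1/2*1/10 + 1/2*1/10 = 1/10
  d_1[s_3] = 0*1/4 + 1/2*17/20 + 1/2*13/20 = 3/4
d_1 = (s_1=3/20, s_2=1/10, s_3=3/4)
  d_2[s_1] = 3/20*9/20 + 1/10*1/20 + 3/4*1/4 = 13/50
  d_2[s_2] = 3/20*3/10 + 1/10*1/10 + 3/4*1/10 = 13/100
  d_2[s_3] = 3/20*1/4 + 1/10*17/20 + 3/4*13/20 = 61/100
d_2 = (s_1=13/50, s_2=13/100, s_3=61/100)
  d_3[s_1] = 13/50*9/20 + 13/100*1/20 + 61/100*1/4 = 69/250
  d_3[s_2] = 13/50*3/10 + 13/100*1/10 + 61/100*1/10 = 19/125
  d_3[s_3] = 13/50*1/4 + 13/100*17/20 + 61/100*13/20 = 143/250
d_3 = (s_1=69/250, s_2=19/125, s_3=143/250)
  d_4[s_1] = 69/250*9/20 + 19/125*1/20 + 143/250*1/4 = 687/2500
  d_4[s_2] = 69/250*3/10 + 19/125*1/10 + 143/250*1/10 = 97/625
  d_4[s_3] = 69/250*1/4 + 19/125*17/20 + 143/250*13/20 = 57/100
d_4 = (s_1=687/2500, s_2=97/625, s_3=57/100)

Answer: 687/2500 97/625 57/100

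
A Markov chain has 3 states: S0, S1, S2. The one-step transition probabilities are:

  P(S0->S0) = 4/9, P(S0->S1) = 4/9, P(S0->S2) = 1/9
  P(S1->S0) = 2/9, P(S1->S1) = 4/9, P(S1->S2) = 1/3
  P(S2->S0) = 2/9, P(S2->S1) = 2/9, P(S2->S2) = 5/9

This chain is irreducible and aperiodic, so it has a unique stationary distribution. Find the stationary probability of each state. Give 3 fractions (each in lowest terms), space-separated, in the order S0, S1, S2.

Answer: 2/7 18/49 17/49

Derivation:
The stationary distribution satisfies pi = pi * P, i.e.:
  pi_S0 = 4/9*pi_S0 + 2/9*pi_S1 + 2/9*pi_S2
  pi_S1 = 4/9*pi_S0 + 4/9*pi_S1 + 2/9*pi_S2
  pi_S2 = 1/9*pi_S0 + 1/3*pi_S1 + 5/9*pi_S2
with normalization: pi_S0 + pi_S1 + pi_S2 = 1.

Using the first 2 balance equations plus normalization, the linear system A*pi = b is:
  [-5/9, 2/9, 2/9] . pi = 0
  [4/9, -5/9, 2/9] . pi = 0
  [1, 1, 1] . pi = 1

Solving yields:
  pi_S0 = 2/7
  pi_S1 = 18/49
  pi_S2 = 17/49

Verification (pi * P):
  2/7*4/9 + 18/49*2/9 + 17/49*2/9 = 2/7 = pi_S0  (ok)
  2/7*4/9 + 18/49*4/9 + 17/49*2/9 = 18/49 = pi_S1  (ok)
  2/7*1/9 + 18/49*1/3 + 17/49*5/9 = 17/49 = pi_S2  (ok)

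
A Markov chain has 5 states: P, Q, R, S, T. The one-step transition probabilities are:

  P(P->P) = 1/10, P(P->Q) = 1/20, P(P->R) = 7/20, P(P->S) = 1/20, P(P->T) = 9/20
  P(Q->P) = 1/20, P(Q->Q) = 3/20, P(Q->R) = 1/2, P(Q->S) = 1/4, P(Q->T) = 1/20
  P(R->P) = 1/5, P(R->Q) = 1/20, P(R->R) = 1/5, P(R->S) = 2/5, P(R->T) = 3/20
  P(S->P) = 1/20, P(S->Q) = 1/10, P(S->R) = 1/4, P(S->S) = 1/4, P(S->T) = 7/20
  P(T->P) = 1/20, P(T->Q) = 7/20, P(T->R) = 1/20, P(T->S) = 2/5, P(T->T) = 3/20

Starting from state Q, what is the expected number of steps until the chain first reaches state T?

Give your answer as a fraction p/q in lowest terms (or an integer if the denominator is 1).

Answer: 205700/42447

Derivation:
Let h_i = expected steps to first reach T from state i.
Boundary: h_T = 0.
First-step equations for the other states:
  h_P = 1 + 1/10*h_P + 1/20*h_Q + 7/20*h_R + 1/20*h_S + 9/20*h_T
  h_Q = 1 + 1/20*h_P + 3/20*h_Q + 1/2*h_R + 1/4*h_S + 1/20*h_T
  h_R = 1 + 1/5*h_P + 1/20*h_Q + 1/5*h_R + 2/5*h_S + 3/20*h_T
  h_S = 1 + 1/20*h_P + 1/10*h_Q + 1/4*h_R + 1/4*h_S + 7/20*h_T

Substituting h_T = 0 and rearranging gives the linear system (I - Q) h = 1:
  [9/10, -1/20, -7/20, -1/20] . (h_P, h_Q, h_R, h_S) = 1
  [-1/20, 17/20, -1/2, -1/4] . (h_P, h_Q, h_R, h_S) = 1
  [-1/5, -1/20, 4/5, -2/5] . (h_P, h_Q, h_R, h_S) = 1
  [-1/20, -1/10, -1/4, 3/4] . (h_P, h_Q, h_R, h_S) = 1

Solving yields:
  h_P = 135260/42447
  h_Q = 205700/42447
  h_R = 58500/14149
  h_S = 151540/42447

Starting state is Q, so the expected hitting time is h_Q = 205700/42447.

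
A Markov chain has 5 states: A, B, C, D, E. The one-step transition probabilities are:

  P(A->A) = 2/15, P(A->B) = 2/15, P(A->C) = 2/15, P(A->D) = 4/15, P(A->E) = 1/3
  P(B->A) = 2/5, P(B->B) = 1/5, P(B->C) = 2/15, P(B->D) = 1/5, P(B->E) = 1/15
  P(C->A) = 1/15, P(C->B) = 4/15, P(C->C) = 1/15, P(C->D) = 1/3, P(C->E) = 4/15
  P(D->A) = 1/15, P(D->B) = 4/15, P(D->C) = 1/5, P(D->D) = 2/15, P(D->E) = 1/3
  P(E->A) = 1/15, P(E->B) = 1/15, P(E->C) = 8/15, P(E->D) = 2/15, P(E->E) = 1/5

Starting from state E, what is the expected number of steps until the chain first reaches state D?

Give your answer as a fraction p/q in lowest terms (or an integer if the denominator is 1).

Let h_i = expected steps to first reach D from state i.
Boundary: h_D = 0.
First-step equations for the other states:
  h_A = 1 + 2/15*h_A + 2/15*h_B + 2/15*h_C + 4/15*h_D + 1/3*h_E
  h_B = 1 + 2/5*h_A + 1/5*h_B + 2/15*h_C + 1/5*h_D + 1/15*h_E
  h_C = 1 + 1/15*h_A + 4/15*h_B + 1/15*h_C + 1/3*h_D + 4/15*h_E
  h_E = 1 + 1/15*h_A + 1/15*h_B + 8/15*h_C + 2/15*h_D + 1/5*h_E

Substituting h_D = 0 and rearranging gives the linear system (I - Q) h = 1:
  [13/15, -2/15, -2/15, -1/3] . (h_A, h_B, h_C, h_E) = 1
  [-2/5, 4/5, -2/15, -1/15] . (h_A, h_B, h_C, h_E) = 1
  [-1/15, -4/15, 14/15, -4/15] . (h_A, h_B, h_C, h_E) = 1
  [-1/15, -1/15, -8/15, 4/5] . (h_A, h_B, h_C, h_E) = 1

Solving yields:
  h_A = 3230/769
  h_B = 3375/769
  h_C = 6055/1538
  h_E = 3530/769

Starting state is E, so the expected hitting time is h_E = 3530/769.

Answer: 3530/769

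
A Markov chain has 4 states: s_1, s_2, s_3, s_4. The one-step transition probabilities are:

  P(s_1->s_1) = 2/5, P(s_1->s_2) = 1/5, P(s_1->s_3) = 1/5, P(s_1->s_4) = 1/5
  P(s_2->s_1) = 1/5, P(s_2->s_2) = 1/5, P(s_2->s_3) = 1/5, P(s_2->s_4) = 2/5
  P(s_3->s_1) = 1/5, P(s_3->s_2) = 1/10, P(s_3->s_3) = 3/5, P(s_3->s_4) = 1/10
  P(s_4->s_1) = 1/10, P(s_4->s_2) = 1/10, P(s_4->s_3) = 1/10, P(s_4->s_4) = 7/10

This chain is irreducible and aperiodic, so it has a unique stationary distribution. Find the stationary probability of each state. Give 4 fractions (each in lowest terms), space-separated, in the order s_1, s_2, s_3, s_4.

The stationary distribution satisfies pi = pi * P, i.e.:
  pi_s_1 = 2/5*pi_s_1 + 1/5*pi_s_2 + 1/5*pi_s_3 + 1/10*pi_s_4
  pi_s_2 = 1/5*pi_s_1 + 1/5*pi_s_2 + 1/10*pi_s_3 + 1/10*pi_s_4
  pi_s_3 = 1/5*pi_s_1 + 1/5*pi_s_2 + 3/5*pi_s_3 + 1/10*pi_s_4
  pi_s_4 = 1/5*pi_s_1 + 2/5*pi_s_2 + 1/10*pi_s_3 + 7/10*pi_s_4
with normalization: pi_s_1 + pi_s_2 + pi_s_3 + pi_s_4 = 1.

Using the first 3 balance equations plus normalization, the linear system A*pi = b is:
  [-3/5, 1/5, 1/5, 1/10] . pi = 0
  [1/5, -4/5, 1/10, 1/10] . pi = 0
  [1/5, 1/5, -2/5, 1/10] . pi = 0
  [1, 1, 1, 1] . pi = 1

Solving yields:
  pi_s_1 = 1/5
  pi_s_2 = 2/15
  pi_s_3 = 4/15
  pi_s_4 = 2/5

Verification (pi * P):
  1/5*2/5 + 2/15*1/5 + 4/15*1/5 + 2/5*1/10 = 1/5 = pi_s_1  (ok)
  1/5*1/5 + 2/15*1/5 + 4/15*1/10 + 2/5*1/10 = 2/15 = pi_s_2  (ok)
  1/5*1/5 + 2/15*1/5 + 4/15*3/5 + 2/5*1/10 = 4/15 = pi_s_3  (ok)
  1/5*1/5 + 2/15*2/5 + 4/15*1/10 + 2/5*7/10 = 2/5 = pi_s_4  (ok)

Answer: 1/5 2/15 4/15 2/5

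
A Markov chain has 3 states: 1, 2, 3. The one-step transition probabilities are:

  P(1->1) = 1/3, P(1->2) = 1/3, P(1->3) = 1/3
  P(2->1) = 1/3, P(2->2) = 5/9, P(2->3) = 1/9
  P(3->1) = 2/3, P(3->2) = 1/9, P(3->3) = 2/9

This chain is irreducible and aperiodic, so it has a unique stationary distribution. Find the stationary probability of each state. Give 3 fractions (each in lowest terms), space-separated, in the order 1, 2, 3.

The stationary distribution satisfies pi = pi * P, i.e.:
  pi_1 = 1/3*pi_1 + 1/3*pi_2 + 2/3*pi_3
  pi_2 = 1/3*pi_1 + 5/9*pi_2 + 1/9*pi_3
  pi_3 = 1/3*pi_1 + 1/9*pi_2 + 2/9*pi_3
with normalization: pi_1 + pi_2 + pi_3 = 1.

Using the first 2 balance equations plus normalization, the linear system A*pi = b is:
  [-2/3, 1/3, 2/3] . pi = 0
  [1/3, -4/9, 1/9] . pi = 0
  [1, 1, 1] . pi = 1

Solving yields:
  pi_1 = 9/22
  pi_2 = 4/11
  pi_3 = 5/22

Verification (pi * P):
  9/22*1/3 + 4/11*1/3 + 5/22*2/3 = 9/22 = pi_1  (ok)
  9/22*1/3 + 4/11*5/9 + 5/22*1/9 = 4/11 = pi_2  (ok)
  9/22*1/3 + 4/11*1/9 + 5/22*2/9 = 5/22 = pi_3  (ok)

Answer: 9/22 4/11 5/22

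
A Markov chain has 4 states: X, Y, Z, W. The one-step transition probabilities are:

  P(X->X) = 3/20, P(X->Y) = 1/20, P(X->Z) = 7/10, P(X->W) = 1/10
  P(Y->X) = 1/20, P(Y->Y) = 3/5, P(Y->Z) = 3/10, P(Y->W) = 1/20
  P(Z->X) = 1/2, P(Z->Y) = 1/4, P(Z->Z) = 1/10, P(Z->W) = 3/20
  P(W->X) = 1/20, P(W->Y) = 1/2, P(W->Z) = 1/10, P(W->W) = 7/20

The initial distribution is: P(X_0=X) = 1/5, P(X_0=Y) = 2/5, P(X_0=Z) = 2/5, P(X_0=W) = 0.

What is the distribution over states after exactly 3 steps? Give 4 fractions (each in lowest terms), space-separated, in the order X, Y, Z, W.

Answer: 43/200 1441/4000 591/2000 517/4000

Derivation:
Propagating the distribution step by step (d_{t+1} = d_t * P):
d_0 = (X=1/5, Y=2/5, Z=2/5, W=0)
  d_1[X] = 1/5*3/20 + 2/5*1/20 + 2/5*1/2 + 0*1/20 = 1/4
  d_1[Y] = 1/5*1/20 + 2/5*3/5 + 2/5*1/4 + 0*1/2 = 7/20
  d_1[Z] = 1/5*7/10 + 2/5*3/10 + 2/5*1/10 + 0*1/10 = 3/10
  d_1[W] = 1/5*1/10 + 2/5*1/20 + 2/5*3/20 + 0*7/20 = 1/10
d_1 = (X=1/4, Y=7/20, Z=3/10, W=1/10)
  d_2[X] = 1/4*3/20 + 7/20*1/20 + 3/10*1/2 + 1/10*1/20 = 21/100
  d_2[Y] = 1/4*1/20 + 7/20*3/5 + 3/10*1/4 + 1/10*1/2 = 139/400
  d_2[Z] = 1/4*7/10 + 7/20*3/10 + 3/10*1/10 + 1/10*1/10 = 8/25
  d_2[W] = 1/4*1/10 + 7/20*1/20 + 3/10*3/20 + 1/10*7/20 = 49/400
d_2 = (X=21/100, Y=139/400, Z=8/25, W=49/400)
  d_3[X] = 21/100*3/20 + 139/400*1/20 + 8/25*1/2 + 49/400*1/20 = 43/200
  d_3[Y] = 21/100*1/20 + 139/400*3/5 + 8/25*1/4 + 49/400*1/2 = 1441/4000
  d_3[Z] = 21/100*7/10 + 139/400*3/10 + 8/25*1/10 + 49/400*1/10 = 591/2000
  d_3[W] = 21/100*1/10 + 139/400*1/20 + 8/25*3/20 + 49/400*7/20 = 517/4000
d_3 = (X=43/200, Y=1441/4000, Z=591/2000, W=517/4000)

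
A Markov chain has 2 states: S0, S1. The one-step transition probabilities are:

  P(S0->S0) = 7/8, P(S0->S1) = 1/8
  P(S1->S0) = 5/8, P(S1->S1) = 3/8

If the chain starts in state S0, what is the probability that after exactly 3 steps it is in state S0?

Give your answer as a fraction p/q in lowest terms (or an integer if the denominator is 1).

Answer: 107/128

Derivation:
Computing P^3 by repeated multiplication:
P^1 =
  S0: [7/8, 1/8]
  S1: [5/8, 3/8]
P^2 =
  S0: [27/32, 5/32]
  S1: [25/32, 7/32]
P^3 =
  S0: [107/128, 21/128]
  S1: [105/128, 23/128]

(P^3)[S0 -> S0] = 107/128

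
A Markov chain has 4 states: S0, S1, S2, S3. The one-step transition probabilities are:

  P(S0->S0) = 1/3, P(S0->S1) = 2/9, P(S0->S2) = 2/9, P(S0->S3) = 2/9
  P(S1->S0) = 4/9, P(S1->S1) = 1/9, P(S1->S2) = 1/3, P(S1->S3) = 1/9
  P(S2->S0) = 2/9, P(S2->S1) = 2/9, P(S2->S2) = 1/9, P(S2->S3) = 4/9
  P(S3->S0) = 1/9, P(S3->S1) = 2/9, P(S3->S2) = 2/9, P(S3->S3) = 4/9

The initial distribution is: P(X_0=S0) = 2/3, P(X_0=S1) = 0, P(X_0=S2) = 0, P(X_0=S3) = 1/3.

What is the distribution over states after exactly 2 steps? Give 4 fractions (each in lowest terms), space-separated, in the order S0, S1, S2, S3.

Answer: 65/243 16/81 2/9 76/243

Derivation:
Propagating the distribution step by step (d_{t+1} = d_t * P):
d_0 = (S0=2/3, S1=0, S2=0, S3=1/3)
  d_1[S0] = 2/3*1/3 + 0*4/9 + 0*2/9 + 1/3*1/9 = 7/27
  d_1[S1] = 2/3*2/9 + 0*1/9 + 0*2/9 + 1/3*2/9 = 2/9
  d_1[S2] = 2/3*2/9 + 0*1/3 + 0*1/9 + 1/3*2/9 = 2/9
  d_1[S3] = 2/3*2/9 + 0*1/9 + 0*4/9 + 1/3*4/9 = 8/27
d_1 = (S0=7/27, S1=2/9, S2=2/9, S3=8/27)
  d_2[S0] = 7/27*1/3 + 2/9*4/9 + 2/9*2/9 + 8/27*1/9 = 65/243
  d_2[S1] = 7/27*2/9 + 2/9*1/9 + 2/9*2/9 + 8/27*2/9 = 16/81
  d_2[S2] = 7/27*2/9 + 2/9*1/3 + 2/9*1/9 + 8/27*2/9 = 2/9
  d_2[S3] = 7/27*2/9 + 2/9*1/9 + 2/9*4/9 + 8/27*4/9 = 76/243
d_2 = (S0=65/243, S1=16/81, S2=2/9, S3=76/243)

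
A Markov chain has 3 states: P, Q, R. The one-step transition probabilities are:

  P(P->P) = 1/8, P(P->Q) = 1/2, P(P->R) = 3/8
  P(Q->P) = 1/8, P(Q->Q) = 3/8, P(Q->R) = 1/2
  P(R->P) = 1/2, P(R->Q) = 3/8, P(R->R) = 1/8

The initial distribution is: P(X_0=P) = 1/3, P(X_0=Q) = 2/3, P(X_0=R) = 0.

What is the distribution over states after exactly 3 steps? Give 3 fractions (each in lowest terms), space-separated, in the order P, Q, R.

Answer: 31/128 211/512 177/512

Derivation:
Propagating the distribution step by step (d_{t+1} = d_t * P):
d_0 = (P=1/3, Q=2/3, R=0)
  d_1[P] = 1/3*1/8 + 2/3*1/8 + 0*1/2 = 1/8
  d_1[Q] = 1/3*1/2 + 2/3*3/8 + 0*3/8 = 5/12
  d_1[R] = 1/3*3/8 + 2/3*1/2 + 0*1/8 = 11/24
d_1 = (P=1/8, Q=5/12, R=11/24)
  d_2[P] = 1/8*1/8 + 5/12*1/8 + 11/24*1/2 = 19/64
  d_2[Q] = 1/8*1/2 + 5/12*3/8 + 11/24*3/8 = 25/64
  d_2[R] = 1/8*3/8 + 5/12*1/2 + 11/24*1/8 = 5/16
d_2 = (P=19/64, Q=25/64, R=5/16)
  d_3[P] = 19/64*1/8 + 25/64*1/8 + 5/16*1/2 = 31/128
  d_3[Q] = 19/64*1/2 + 25/64*3/8 + 5/16*3/8 = 211/512
  d_3[R] = 19/64*3/8 + 25/64*1/2 + 5/16*1/8 = 177/512
d_3 = (P=31/128, Q=211/512, R=177/512)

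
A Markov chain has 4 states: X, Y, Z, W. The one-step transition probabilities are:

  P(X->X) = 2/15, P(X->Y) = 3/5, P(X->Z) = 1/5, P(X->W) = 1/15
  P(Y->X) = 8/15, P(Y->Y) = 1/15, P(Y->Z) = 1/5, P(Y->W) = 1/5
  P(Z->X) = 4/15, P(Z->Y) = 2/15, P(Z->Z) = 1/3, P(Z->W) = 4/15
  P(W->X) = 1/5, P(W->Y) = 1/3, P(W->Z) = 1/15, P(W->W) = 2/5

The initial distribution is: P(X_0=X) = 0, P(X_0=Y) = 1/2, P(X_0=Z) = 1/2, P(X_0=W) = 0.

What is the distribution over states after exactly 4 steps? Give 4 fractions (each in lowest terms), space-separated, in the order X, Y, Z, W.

Propagating the distribution step by step (d_{t+1} = d_t * P):
d_0 = (X=0, Y=1/2, Z=1/2, W=0)
  d_1[X] = 0*2/15 + 1/2*8/15 + 1/2*4/15 + 0*1/5 = 2/5
  d_1[Y] = 0*3/5 + 1/2*1/15 + 1/2*2/15 + 0*1/3 = 1/10
  d_1[Z] = 0*1/5 + 1/2*1/5 + 1/2*1/3 + 0*1/15 = 4/15
  d_1[W] = 0*1/15 + 1/2*1/5 + 1/2*4/15 + 0*2/5 = 7/30
d_1 = (X=2/5, Y=1/10, Z=4/15, W=7/30)
  d_2[X] = 2/5*2/15 + 1/10*8/15 + 4/15*4/15 + 7/30*1/5 = 101/450
  d_2[Y] = 2/5*3/5 + 1/10*1/15 + 4/15*2/15 + 7/30*1/3 = 9/25
  d_2[Z] = 2/5*1/5 + 1/10*1/5 + 4/15*1/3 + 7/30*1/15 = 46/225
  d_2[W] = 2/5*1/15 + 1/10*1/5 + 4/15*4/15 + 7/30*2/5 = 19/90
d_2 = (X=101/450, Y=9/25, Z=46/225, W=19/90)
  d_3[X] = 101/450*2/15 + 9/25*8/15 + 46/225*4/15 + 19/90*1/5 = 239/750
  d_3[Y] = 101/450*3/5 + 9/25*1/15 + 46/225*2/15 + 19/90*1/3 = 173/675
  d_3[Z] = 101/450*1/5 + 9/25*1/5 + 46/225*1/3 + 19/90*1/15 = 224/1125
  d_3[W] = 101/450*1/15 + 9/25*1/5 + 46/225*4/15 + 19/90*2/5 = 61/270
d_3 = (X=239/750, Y=173/675, Z=224/1125, W=61/270)
  d_4[X] = 239/750*2/15 + 173/675*8/15 + 224/1125*4/15 + 61/270*1/5 = 28093/101250
  d_4[Y] = 239/750*3/5 + 173/675*1/15 + 224/1125*2/15 + 61/270*1/3 = 15701/50625
  d_4[Z] = 239/750*1/5 + 173/675*1/5 + 224/1125*1/3 + 61/270*1/15 = 9944/50625
  d_4[W] = 239/750*1/15 + 173/675*1/5 + 224/1125*4/15 + 61/270*2/5 = 7289/33750
d_4 = (X=28093/101250, Y=15701/50625, Z=9944/50625, W=7289/33750)

Answer: 28093/101250 15701/50625 9944/50625 7289/33750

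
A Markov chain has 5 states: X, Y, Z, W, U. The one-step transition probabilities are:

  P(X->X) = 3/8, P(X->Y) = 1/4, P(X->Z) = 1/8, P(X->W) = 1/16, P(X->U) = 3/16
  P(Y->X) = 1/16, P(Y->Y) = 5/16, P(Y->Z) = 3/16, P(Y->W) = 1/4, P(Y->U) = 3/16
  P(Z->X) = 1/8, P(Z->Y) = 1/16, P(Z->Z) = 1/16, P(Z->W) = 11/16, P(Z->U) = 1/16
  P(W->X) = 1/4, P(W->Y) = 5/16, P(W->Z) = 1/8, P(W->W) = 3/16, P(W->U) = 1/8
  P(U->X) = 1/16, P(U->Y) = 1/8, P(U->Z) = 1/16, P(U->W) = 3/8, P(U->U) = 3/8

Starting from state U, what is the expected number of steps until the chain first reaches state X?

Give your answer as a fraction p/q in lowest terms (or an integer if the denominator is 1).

Answer: 63824/8277

Derivation:
Let h_i = expected steps to first reach X from state i.
Boundary: h_X = 0.
First-step equations for the other states:
  h_Y = 1 + 1/16*h_X + 5/16*h_Y + 3/16*h_Z + 1/4*h_W + 3/16*h_U
  h_Z = 1 + 1/8*h_X + 1/16*h_Y + 1/16*h_Z + 11/16*h_W + 1/16*h_U
  h_W = 1 + 1/4*h_X + 5/16*h_Y + 1/8*h_Z + 3/16*h_W + 1/8*h_U
  h_U = 1 + 1/16*h_X + 1/8*h_Y + 1/16*h_Z + 3/8*h_W + 3/8*h_U

Substituting h_X = 0 and rearranging gives the linear system (I - Q) h = 1:
  [11/16, -3/16, -1/4, -3/16] . (h_Y, h_Z, h_W, h_U) = 1
  [-1/16, 15/16, -11/16, -1/16] . (h_Y, h_Z, h_W, h_U) = 1
  [-5/16, -1/8, 13/16, -1/8] . (h_Y, h_Z, h_W, h_U) = 1
  [-1/8, -1/16, -3/8, 5/8] . (h_Y, h_Z, h_W, h_U) = 1

Solving yields:
  h_Y = 64304/8277
  h_Z = 56560/8277
  h_W = 53440/8277
  h_U = 63824/8277

Starting state is U, so the expected hitting time is h_U = 63824/8277.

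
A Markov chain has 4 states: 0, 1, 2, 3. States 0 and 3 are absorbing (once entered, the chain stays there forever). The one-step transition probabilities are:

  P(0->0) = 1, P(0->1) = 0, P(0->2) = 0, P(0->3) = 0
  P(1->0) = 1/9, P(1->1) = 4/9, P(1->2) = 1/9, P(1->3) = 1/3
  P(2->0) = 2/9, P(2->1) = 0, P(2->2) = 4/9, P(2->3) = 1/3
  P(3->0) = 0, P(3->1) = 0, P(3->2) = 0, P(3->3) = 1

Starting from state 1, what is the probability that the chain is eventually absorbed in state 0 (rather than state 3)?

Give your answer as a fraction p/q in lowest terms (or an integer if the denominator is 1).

Let a_i = P(absorbed in 0 | start in state i).
Boundary conditions: a_0 = 1, a_3 = 0.
For each transient state i, a_i = sum_j P(i->j) * a_j:
  a_1 = 1/9*a_0 + 4/9*a_1 + 1/9*a_2 + 1/3*a_3
  a_2 = 2/9*a_0 + 0*a_1 + 4/9*a_2 + 1/3*a_3

Substituting a_0 = 1 and a_3 = 0, rearrange to (I - Q) a = r where r[i] = P(i -> 0):
  [5/9, -1/9] . (a_1, a_2) = 1/9
  [0, 5/9] . (a_1, a_2) = 2/9

Solving yields:
  a_1 = 7/25
  a_2 = 2/5

Starting state is 1, so the absorption probability is a_1 = 7/25.

Answer: 7/25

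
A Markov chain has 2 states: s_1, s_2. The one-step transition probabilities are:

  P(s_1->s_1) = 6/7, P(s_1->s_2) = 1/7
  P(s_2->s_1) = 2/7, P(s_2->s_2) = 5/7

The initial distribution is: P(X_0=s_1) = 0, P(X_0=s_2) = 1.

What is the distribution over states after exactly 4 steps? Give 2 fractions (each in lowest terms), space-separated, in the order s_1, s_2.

Propagating the distribution step by step (d_{t+1} = d_t * P):
d_0 = (s_1=0, s_2=1)
  d_1[s_1] = 0*6/7 + 1*2/7 = 2/7
  d_1[s_2] = 0*1/7 + 1*5/7 = 5/7
d_1 = (s_1=2/7, s_2=5/7)
  d_2[s_1] = 2/7*6/7 + 5/7*2/7 = 22/49
  d_2[s_2] = 2/7*1/7 + 5/7*5/7 = 27/49
d_2 = (s_1=22/49, s_2=27/49)
  d_3[s_1] = 22/49*6/7 + 27/49*2/7 = 186/343
  d_3[s_2] = 22/49*1/7 + 27/49*5/7 = 157/343
d_3 = (s_1=186/343, s_2=157/343)
  d_4[s_1] = 186/343*6/7 + 157/343*2/7 = 1430/2401
  d_4[s_2] = 186/343*1/7 + 157/343*5/7 = 971/2401
d_4 = (s_1=1430/2401, s_2=971/2401)

Answer: 1430/2401 971/2401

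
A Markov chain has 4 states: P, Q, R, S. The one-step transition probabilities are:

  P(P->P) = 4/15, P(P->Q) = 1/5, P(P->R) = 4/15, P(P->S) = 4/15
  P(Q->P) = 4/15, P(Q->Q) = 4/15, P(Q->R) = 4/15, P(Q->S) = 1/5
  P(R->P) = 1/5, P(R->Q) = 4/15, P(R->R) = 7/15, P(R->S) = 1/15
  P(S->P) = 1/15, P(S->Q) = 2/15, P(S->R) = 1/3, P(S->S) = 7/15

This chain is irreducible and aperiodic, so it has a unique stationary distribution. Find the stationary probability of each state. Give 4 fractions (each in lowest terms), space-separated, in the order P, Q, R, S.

The stationary distribution satisfies pi = pi * P, i.e.:
  pi_P = 4/15*pi_P + 4/15*pi_Q + 1/5*pi_R + 1/15*pi_S
  pi_Q = 1/5*pi_P + 4/15*pi_Q + 4/15*pi_R + 2/15*pi_S
  pi_R = 4/15*pi_P + 4/15*pi_Q + 7/15*pi_R + 1/3*pi_S
  pi_S = 4/15*pi_P + 1/5*pi_Q + 1/15*pi_R + 7/15*pi_S
with normalization: pi_P + pi_Q + pi_R + pi_S = 1.

Using the first 3 balance equations plus normalization, the linear system A*pi = b is:
  [-11/15, 4/15, 1/5, 1/15] . pi = 0
  [1/5, -11/15, 4/15, 2/15] . pi = 0
  [4/15, 4/15, -8/15, 1/3] . pi = 0
  [1, 1, 1, 1] . pi = 1

Solving yields:
  pi_P = 405/2047
  pi_Q = 457/2047
  pi_R = 721/2047
  pi_S = 464/2047

Verification (pi * P):
  405/2047*4/15 + 457/2047*4/15 + 721/2047*1/5 + 464/2047*1/15 = 405/2047 = pi_P  (ok)
  405/2047*1/5 + 457/2047*4/15 + 721/2047*4/15 + 464/2047*2/15 = 457/2047 = pi_Q  (ok)
  405/2047*4/15 + 457/2047*4/15 + 721/2047*7/15 + 464/2047*1/3 = 721/2047 = pi_R  (ok)
  405/2047*4/15 + 457/2047*1/5 + 721/2047*1/15 + 464/2047*7/15 = 464/2047 = pi_S  (ok)

Answer: 405/2047 457/2047 721/2047 464/2047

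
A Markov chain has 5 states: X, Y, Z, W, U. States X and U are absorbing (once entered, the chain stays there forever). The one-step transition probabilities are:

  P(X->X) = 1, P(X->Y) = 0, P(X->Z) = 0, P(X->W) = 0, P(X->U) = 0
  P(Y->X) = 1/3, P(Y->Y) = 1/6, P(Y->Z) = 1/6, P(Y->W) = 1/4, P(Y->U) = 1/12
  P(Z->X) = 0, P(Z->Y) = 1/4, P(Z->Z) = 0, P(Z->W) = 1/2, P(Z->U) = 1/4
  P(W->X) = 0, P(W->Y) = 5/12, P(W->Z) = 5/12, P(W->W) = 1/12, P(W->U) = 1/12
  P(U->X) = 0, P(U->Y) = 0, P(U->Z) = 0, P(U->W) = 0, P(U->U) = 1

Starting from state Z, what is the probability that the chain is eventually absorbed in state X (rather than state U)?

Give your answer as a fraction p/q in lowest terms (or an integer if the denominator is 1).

Let a_i = P(absorbed in X | start in state i).
Boundary conditions: a_X = 1, a_U = 0.
For each transient state i, a_i = sum_j P(i->j) * a_j:
  a_Y = 1/3*a_X + 1/6*a_Y + 1/6*a_Z + 1/4*a_W + 1/12*a_U
  a_Z = 0*a_X + 1/4*a_Y + 0*a_Z + 1/2*a_W + 1/4*a_U
  a_W = 0*a_X + 5/12*a_Y + 5/12*a_Z + 1/12*a_W + 1/12*a_U

Substituting a_X = 1 and a_U = 0, rearrange to (I - Q) a = r where r[i] = P(i -> X):
  [5/6, -1/6, -1/4] . (a_Y, a_Z, a_W) = 1/3
  [-1/4, 1, -1/2] . (a_Y, a_Z, a_W) = 0
  [-5/12, -5/12, 11/12] . (a_Y, a_Z, a_W) = 0

Solving yields:
  a_Y = 136/223
  a_Z = 84/223
  a_W = 100/223

Starting state is Z, so the absorption probability is a_Z = 84/223.

Answer: 84/223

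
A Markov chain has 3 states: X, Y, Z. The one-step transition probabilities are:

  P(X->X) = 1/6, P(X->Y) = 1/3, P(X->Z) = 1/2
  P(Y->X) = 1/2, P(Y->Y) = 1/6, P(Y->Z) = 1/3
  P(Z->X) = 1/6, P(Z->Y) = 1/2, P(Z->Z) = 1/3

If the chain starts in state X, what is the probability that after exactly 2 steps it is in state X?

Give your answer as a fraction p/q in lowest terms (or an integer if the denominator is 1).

Computing P^2 by repeated multiplication:
P^1 =
  X: [1/6, 1/3, 1/2]
  Y: [1/2, 1/6, 1/3]
  Z: [1/6, 1/2, 1/3]
P^2 =
  X: [5/18, 13/36, 13/36]
  Y: [2/9, 13/36, 5/12]
  Z: [1/3, 11/36, 13/36]

(P^2)[X -> X] = 5/18

Answer: 5/18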